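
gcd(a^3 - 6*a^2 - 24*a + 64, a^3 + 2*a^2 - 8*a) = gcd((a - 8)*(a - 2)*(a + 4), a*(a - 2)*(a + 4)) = a^2 + 2*a - 8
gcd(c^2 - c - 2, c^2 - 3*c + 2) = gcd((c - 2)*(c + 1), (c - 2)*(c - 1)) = c - 2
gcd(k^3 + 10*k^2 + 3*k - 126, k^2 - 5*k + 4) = 1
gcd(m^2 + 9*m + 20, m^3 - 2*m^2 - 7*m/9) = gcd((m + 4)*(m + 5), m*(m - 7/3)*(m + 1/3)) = 1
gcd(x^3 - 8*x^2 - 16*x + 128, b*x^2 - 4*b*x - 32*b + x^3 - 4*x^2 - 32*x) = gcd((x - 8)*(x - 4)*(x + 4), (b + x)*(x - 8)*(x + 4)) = x^2 - 4*x - 32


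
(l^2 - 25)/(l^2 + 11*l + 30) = (l - 5)/(l + 6)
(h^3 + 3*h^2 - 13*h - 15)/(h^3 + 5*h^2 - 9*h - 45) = (h + 1)/(h + 3)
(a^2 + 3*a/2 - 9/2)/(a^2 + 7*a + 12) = (a - 3/2)/(a + 4)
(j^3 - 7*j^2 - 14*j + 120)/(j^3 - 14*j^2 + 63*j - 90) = (j + 4)/(j - 3)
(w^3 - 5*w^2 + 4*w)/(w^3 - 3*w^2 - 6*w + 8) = w/(w + 2)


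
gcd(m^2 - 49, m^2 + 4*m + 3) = 1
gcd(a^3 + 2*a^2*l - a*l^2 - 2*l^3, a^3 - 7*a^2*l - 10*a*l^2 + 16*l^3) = a^2 + a*l - 2*l^2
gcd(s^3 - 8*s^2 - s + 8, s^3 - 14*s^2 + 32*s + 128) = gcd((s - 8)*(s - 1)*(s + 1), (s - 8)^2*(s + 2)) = s - 8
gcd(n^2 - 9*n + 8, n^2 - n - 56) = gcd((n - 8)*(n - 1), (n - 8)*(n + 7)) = n - 8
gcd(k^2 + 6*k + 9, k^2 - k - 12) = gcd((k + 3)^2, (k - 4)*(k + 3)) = k + 3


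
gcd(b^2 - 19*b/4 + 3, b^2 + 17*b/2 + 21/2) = 1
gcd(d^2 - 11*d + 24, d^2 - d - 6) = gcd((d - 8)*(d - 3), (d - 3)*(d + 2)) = d - 3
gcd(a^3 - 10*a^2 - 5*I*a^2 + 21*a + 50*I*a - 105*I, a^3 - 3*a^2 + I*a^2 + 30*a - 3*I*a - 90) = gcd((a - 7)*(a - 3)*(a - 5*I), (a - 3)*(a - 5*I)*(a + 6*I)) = a^2 + a*(-3 - 5*I) + 15*I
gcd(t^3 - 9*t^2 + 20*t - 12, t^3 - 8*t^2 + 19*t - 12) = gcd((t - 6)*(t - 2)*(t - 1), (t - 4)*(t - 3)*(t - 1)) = t - 1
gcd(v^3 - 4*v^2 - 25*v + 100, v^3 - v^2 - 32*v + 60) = v - 5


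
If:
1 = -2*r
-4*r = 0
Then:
No Solution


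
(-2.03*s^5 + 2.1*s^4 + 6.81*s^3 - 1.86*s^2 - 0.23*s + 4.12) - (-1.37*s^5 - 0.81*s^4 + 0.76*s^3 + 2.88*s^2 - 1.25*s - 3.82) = -0.66*s^5 + 2.91*s^4 + 6.05*s^3 - 4.74*s^2 + 1.02*s + 7.94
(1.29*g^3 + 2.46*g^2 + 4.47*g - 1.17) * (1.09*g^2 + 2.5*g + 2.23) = 1.4061*g^5 + 5.9064*g^4 + 13.899*g^3 + 15.3855*g^2 + 7.0431*g - 2.6091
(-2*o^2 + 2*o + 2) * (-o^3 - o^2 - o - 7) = 2*o^5 - 2*o^3 + 10*o^2 - 16*o - 14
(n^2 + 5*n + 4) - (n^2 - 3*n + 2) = 8*n + 2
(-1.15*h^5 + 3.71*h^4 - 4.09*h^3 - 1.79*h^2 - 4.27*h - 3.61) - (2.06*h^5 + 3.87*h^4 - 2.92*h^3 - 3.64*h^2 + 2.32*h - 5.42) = -3.21*h^5 - 0.16*h^4 - 1.17*h^3 + 1.85*h^2 - 6.59*h + 1.81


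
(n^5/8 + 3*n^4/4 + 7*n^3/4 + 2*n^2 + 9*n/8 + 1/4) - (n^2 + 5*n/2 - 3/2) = n^5/8 + 3*n^4/4 + 7*n^3/4 + n^2 - 11*n/8 + 7/4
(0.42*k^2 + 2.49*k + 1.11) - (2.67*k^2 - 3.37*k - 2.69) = -2.25*k^2 + 5.86*k + 3.8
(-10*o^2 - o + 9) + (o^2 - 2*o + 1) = -9*o^2 - 3*o + 10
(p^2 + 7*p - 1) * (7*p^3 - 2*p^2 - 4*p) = 7*p^5 + 47*p^4 - 25*p^3 - 26*p^2 + 4*p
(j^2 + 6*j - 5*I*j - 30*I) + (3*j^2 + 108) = 4*j^2 + 6*j - 5*I*j + 108 - 30*I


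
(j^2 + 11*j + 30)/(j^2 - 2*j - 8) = (j^2 + 11*j + 30)/(j^2 - 2*j - 8)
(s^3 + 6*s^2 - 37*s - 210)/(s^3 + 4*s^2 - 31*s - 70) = (s^2 - s - 30)/(s^2 - 3*s - 10)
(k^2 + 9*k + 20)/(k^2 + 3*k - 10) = (k + 4)/(k - 2)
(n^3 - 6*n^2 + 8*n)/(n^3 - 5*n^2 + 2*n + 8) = n/(n + 1)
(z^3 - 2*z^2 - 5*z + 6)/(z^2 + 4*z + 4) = (z^2 - 4*z + 3)/(z + 2)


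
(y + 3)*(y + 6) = y^2 + 9*y + 18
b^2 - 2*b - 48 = (b - 8)*(b + 6)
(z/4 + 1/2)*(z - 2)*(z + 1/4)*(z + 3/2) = z^4/4 + 7*z^3/16 - 29*z^2/32 - 7*z/4 - 3/8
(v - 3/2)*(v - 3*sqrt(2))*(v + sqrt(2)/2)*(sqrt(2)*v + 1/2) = sqrt(2)*v^4 - 9*v^3/2 - 3*sqrt(2)*v^3/2 - 17*sqrt(2)*v^2/4 + 27*v^2/4 - 3*v/2 + 51*sqrt(2)*v/8 + 9/4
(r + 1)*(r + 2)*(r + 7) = r^3 + 10*r^2 + 23*r + 14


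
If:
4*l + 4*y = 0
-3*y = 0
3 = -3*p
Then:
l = 0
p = -1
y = 0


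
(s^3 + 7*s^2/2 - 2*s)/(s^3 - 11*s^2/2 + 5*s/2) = (s + 4)/(s - 5)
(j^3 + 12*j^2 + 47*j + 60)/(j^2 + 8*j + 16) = (j^2 + 8*j + 15)/(j + 4)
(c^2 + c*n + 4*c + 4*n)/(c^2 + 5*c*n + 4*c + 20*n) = (c + n)/(c + 5*n)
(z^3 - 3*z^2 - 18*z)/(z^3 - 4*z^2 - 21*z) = (z - 6)/(z - 7)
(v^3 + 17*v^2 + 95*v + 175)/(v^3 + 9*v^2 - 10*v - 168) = (v^2 + 10*v + 25)/(v^2 + 2*v - 24)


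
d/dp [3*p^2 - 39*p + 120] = 6*p - 39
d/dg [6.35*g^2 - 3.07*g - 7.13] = 12.7*g - 3.07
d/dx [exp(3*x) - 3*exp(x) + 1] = 3*(exp(2*x) - 1)*exp(x)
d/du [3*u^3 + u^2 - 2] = u*(9*u + 2)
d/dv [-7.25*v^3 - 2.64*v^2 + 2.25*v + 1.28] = -21.75*v^2 - 5.28*v + 2.25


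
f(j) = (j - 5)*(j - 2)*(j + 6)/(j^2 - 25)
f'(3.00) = 1.11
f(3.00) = 1.12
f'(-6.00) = 8.00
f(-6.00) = 0.00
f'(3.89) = 1.09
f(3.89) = 2.10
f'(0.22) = 1.26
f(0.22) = -2.12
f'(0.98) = 1.20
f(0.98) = -1.19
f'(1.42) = 1.17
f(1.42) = -0.67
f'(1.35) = 1.17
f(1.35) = -0.75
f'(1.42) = 1.17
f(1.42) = -0.67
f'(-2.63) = 2.25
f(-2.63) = -6.58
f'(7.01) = 1.05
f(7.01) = 5.43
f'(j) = -2*j*(j - 5)*(j - 2)*(j + 6)/(j^2 - 25)^2 + (j - 5)*(j - 2)/(j^2 - 25) + (j - 5)*(j + 6)/(j^2 - 25) + (j - 2)*(j + 6)/(j^2 - 25) = (j^2 + 10*j + 32)/(j^2 + 10*j + 25)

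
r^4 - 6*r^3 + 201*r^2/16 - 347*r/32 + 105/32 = (r - 5/2)*(r - 7/4)*(r - 1)*(r - 3/4)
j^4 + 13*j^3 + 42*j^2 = j^2*(j + 6)*(j + 7)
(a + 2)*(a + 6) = a^2 + 8*a + 12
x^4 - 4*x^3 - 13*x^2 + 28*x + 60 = (x - 5)*(x - 3)*(x + 2)^2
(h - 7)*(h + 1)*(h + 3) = h^3 - 3*h^2 - 25*h - 21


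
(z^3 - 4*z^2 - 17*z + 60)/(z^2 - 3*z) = z - 1 - 20/z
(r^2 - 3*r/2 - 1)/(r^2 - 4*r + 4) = (r + 1/2)/(r - 2)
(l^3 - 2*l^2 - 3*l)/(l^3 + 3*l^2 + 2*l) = (l - 3)/(l + 2)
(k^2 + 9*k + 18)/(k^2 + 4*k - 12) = (k + 3)/(k - 2)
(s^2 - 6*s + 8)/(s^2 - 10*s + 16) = (s - 4)/(s - 8)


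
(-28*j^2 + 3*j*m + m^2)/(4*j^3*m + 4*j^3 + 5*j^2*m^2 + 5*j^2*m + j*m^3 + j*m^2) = (-28*j^2 + 3*j*m + m^2)/(j*(4*j^2*m + 4*j^2 + 5*j*m^2 + 5*j*m + m^3 + m^2))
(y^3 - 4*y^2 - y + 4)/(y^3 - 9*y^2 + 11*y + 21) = (y^2 - 5*y + 4)/(y^2 - 10*y + 21)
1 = 1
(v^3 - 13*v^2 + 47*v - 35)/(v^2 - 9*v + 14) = (v^2 - 6*v + 5)/(v - 2)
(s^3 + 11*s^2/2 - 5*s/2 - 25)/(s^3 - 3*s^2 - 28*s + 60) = (s + 5/2)/(s - 6)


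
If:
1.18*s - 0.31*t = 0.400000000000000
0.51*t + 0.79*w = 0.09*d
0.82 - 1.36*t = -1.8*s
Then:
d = 8.77777777777778*w + 9.1355241370526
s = 0.76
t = 1.61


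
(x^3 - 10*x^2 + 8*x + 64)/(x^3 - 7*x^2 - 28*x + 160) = (x + 2)/(x + 5)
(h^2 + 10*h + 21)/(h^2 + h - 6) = (h + 7)/(h - 2)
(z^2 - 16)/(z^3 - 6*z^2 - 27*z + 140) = (z + 4)/(z^2 - 2*z - 35)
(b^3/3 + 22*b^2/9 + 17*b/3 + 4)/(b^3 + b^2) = (3*b^3 + 22*b^2 + 51*b + 36)/(9*b^2*(b + 1))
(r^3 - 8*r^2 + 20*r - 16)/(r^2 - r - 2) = (r^2 - 6*r + 8)/(r + 1)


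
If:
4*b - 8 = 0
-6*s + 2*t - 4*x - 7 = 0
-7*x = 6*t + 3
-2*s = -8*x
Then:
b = 2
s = -96/91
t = -5/26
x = -24/91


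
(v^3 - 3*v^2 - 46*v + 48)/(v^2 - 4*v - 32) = (v^2 + 5*v - 6)/(v + 4)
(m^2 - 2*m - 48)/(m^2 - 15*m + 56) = (m + 6)/(m - 7)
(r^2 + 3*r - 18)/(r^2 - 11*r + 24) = (r + 6)/(r - 8)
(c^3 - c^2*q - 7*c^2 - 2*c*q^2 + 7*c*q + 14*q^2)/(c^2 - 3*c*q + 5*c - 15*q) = (c^3 - c^2*q - 7*c^2 - 2*c*q^2 + 7*c*q + 14*q^2)/(c^2 - 3*c*q + 5*c - 15*q)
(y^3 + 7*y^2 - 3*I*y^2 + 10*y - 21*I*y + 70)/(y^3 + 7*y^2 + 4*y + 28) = (y - 5*I)/(y - 2*I)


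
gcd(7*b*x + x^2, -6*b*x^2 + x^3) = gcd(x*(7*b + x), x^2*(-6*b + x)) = x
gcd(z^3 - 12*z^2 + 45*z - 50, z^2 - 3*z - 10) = z - 5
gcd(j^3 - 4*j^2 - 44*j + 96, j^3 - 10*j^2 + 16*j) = j^2 - 10*j + 16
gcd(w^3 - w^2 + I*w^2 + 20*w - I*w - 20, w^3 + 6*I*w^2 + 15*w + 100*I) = w^2 + I*w + 20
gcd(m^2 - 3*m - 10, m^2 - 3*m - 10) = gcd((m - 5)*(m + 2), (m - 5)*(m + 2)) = m^2 - 3*m - 10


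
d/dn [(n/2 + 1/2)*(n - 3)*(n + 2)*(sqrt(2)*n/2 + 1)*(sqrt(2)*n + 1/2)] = 5*n^4/2 + 5*sqrt(2)*n^3/2 - 39*n^2/4 - 35*sqrt(2)*n/4 - 6*n - 15*sqrt(2)/4 - 7/4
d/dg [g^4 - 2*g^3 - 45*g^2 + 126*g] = 4*g^3 - 6*g^2 - 90*g + 126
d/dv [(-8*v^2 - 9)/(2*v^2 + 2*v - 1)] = 2*(-8*v^2 + 26*v + 9)/(4*v^4 + 8*v^3 - 4*v + 1)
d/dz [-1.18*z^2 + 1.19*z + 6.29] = 1.19 - 2.36*z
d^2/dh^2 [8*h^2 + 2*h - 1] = 16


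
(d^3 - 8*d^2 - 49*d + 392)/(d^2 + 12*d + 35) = (d^2 - 15*d + 56)/(d + 5)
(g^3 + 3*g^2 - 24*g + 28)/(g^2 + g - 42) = (g^2 - 4*g + 4)/(g - 6)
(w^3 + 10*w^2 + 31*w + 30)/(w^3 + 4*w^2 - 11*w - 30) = (w + 3)/(w - 3)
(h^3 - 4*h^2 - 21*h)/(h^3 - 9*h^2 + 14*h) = (h + 3)/(h - 2)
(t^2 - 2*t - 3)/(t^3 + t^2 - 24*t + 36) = (t + 1)/(t^2 + 4*t - 12)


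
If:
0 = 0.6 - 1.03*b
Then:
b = 0.58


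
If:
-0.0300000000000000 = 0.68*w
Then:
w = -0.04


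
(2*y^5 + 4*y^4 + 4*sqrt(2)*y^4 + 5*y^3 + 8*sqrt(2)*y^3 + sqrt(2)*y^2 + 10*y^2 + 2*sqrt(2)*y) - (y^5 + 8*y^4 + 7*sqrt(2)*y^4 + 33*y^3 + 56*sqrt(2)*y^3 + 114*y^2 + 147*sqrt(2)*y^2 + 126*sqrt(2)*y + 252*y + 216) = y^5 - 3*sqrt(2)*y^4 - 4*y^4 - 48*sqrt(2)*y^3 - 28*y^3 - 146*sqrt(2)*y^2 - 104*y^2 - 252*y - 124*sqrt(2)*y - 216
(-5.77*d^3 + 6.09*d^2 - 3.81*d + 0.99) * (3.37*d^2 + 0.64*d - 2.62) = -19.4449*d^5 + 16.8305*d^4 + 6.1753*d^3 - 15.0579*d^2 + 10.6158*d - 2.5938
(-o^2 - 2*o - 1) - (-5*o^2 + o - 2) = 4*o^2 - 3*o + 1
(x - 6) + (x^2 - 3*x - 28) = x^2 - 2*x - 34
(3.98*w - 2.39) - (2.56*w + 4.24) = 1.42*w - 6.63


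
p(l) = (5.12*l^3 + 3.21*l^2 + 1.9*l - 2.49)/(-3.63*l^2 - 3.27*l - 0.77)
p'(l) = (7.26*l + 3.27)*(5.12*l^3 + 3.21*l^2 + 1.9*l - 2.49)/(-3.63*l^2 - 3.27*l - 0.77)^2 + (15.36*l^2 + 6.42*l + 1.9)/(-3.63*l^2 - 3.27*l - 0.77)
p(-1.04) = 5.21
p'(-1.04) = 8.09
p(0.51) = 0.00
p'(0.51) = -2.72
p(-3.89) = 6.11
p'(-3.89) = -1.32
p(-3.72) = 5.89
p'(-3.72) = -1.31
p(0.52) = -0.02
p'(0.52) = -2.67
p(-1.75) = 3.80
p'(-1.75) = -0.30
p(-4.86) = 7.42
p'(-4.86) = -1.36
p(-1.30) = 4.06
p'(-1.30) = 2.09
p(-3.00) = 4.97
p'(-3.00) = -1.22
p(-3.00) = 4.97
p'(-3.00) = -1.22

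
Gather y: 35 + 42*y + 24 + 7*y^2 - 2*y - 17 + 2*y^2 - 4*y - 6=9*y^2 + 36*y + 36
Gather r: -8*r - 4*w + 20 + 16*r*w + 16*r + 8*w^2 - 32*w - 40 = r*(16*w + 8) + 8*w^2 - 36*w - 20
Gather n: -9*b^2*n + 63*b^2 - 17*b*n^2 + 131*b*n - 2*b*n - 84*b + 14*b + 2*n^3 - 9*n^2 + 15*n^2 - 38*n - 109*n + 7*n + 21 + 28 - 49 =63*b^2 - 70*b + 2*n^3 + n^2*(6 - 17*b) + n*(-9*b^2 + 129*b - 140)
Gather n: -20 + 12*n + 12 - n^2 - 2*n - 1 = -n^2 + 10*n - 9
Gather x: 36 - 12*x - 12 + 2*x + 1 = 25 - 10*x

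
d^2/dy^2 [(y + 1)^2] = 2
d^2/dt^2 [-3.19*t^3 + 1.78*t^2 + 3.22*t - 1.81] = 3.56 - 19.14*t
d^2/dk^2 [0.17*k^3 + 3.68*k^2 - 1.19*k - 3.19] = 1.02*k + 7.36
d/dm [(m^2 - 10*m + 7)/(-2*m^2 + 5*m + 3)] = (-15*m^2 + 34*m - 65)/(4*m^4 - 20*m^3 + 13*m^2 + 30*m + 9)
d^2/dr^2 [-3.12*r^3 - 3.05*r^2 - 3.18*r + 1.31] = -18.72*r - 6.1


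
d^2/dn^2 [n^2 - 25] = 2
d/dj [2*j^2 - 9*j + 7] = 4*j - 9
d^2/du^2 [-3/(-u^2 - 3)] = 18*(u^2 - 1)/(u^2 + 3)^3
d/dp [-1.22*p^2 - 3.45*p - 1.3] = -2.44*p - 3.45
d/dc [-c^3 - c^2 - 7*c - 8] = -3*c^2 - 2*c - 7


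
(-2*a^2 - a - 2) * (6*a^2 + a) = -12*a^4 - 8*a^3 - 13*a^2 - 2*a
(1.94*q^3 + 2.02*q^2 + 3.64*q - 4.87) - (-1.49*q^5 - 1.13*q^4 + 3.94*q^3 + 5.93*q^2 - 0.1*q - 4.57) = 1.49*q^5 + 1.13*q^4 - 2.0*q^3 - 3.91*q^2 + 3.74*q - 0.3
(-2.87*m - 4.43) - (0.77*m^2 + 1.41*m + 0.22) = -0.77*m^2 - 4.28*m - 4.65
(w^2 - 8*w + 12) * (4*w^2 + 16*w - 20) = 4*w^4 - 16*w^3 - 100*w^2 + 352*w - 240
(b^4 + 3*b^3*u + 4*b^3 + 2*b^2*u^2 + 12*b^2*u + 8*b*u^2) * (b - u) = b^5 + 2*b^4*u + 4*b^4 - b^3*u^2 + 8*b^3*u - 2*b^2*u^3 - 4*b^2*u^2 - 8*b*u^3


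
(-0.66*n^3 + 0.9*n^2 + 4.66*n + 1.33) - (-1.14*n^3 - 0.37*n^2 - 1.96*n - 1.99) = 0.48*n^3 + 1.27*n^2 + 6.62*n + 3.32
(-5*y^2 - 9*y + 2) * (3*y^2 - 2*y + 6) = -15*y^4 - 17*y^3 - 6*y^2 - 58*y + 12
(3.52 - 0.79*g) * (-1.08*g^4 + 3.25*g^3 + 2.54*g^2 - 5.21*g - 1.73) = 0.8532*g^5 - 6.3691*g^4 + 9.4334*g^3 + 13.0567*g^2 - 16.9725*g - 6.0896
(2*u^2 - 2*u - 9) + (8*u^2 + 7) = 10*u^2 - 2*u - 2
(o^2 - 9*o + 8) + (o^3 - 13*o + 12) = o^3 + o^2 - 22*o + 20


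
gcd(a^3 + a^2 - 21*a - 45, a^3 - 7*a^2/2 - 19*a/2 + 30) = a + 3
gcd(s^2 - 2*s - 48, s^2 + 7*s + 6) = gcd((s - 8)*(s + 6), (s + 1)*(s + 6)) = s + 6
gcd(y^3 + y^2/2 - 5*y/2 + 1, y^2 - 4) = y + 2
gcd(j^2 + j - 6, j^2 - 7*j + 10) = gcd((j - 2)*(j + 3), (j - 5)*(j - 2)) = j - 2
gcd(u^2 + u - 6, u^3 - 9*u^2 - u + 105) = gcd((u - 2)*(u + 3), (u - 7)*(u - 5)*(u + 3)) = u + 3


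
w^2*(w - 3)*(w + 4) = w^4 + w^3 - 12*w^2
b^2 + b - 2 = (b - 1)*(b + 2)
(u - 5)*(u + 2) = u^2 - 3*u - 10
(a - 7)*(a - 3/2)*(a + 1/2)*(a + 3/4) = a^4 - 29*a^3/4 + a^2/4 + 159*a/16 + 63/16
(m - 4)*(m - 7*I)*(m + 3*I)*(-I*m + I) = -I*m^4 - 4*m^3 + 5*I*m^3 + 20*m^2 - 25*I*m^2 - 16*m + 105*I*m - 84*I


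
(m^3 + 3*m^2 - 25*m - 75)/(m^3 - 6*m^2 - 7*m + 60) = (m + 5)/(m - 4)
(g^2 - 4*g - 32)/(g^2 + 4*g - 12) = (g^2 - 4*g - 32)/(g^2 + 4*g - 12)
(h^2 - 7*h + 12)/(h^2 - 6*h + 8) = (h - 3)/(h - 2)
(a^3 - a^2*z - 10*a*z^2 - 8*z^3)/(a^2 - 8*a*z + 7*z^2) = (a^3 - a^2*z - 10*a*z^2 - 8*z^3)/(a^2 - 8*a*z + 7*z^2)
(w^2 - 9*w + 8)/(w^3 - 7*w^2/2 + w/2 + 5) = 2*(w^2 - 9*w + 8)/(2*w^3 - 7*w^2 + w + 10)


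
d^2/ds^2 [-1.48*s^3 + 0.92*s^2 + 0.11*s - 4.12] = 1.84 - 8.88*s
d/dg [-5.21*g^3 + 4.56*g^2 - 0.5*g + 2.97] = -15.63*g^2 + 9.12*g - 0.5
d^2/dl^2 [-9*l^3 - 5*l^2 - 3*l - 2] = -54*l - 10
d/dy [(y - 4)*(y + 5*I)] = 2*y - 4 + 5*I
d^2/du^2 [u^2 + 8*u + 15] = 2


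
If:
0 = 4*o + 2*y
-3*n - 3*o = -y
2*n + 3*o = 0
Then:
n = 0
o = 0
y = 0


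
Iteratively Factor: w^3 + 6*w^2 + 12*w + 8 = (w + 2)*(w^2 + 4*w + 4) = (w + 2)^2*(w + 2)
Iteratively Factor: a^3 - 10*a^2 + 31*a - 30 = (a - 3)*(a^2 - 7*a + 10) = (a - 3)*(a - 2)*(a - 5)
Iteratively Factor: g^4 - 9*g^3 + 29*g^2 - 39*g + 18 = (g - 2)*(g^3 - 7*g^2 + 15*g - 9) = (g - 3)*(g - 2)*(g^2 - 4*g + 3) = (g - 3)^2*(g - 2)*(g - 1)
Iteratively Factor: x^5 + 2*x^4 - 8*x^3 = (x)*(x^4 + 2*x^3 - 8*x^2) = x^2*(x^3 + 2*x^2 - 8*x) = x^2*(x + 4)*(x^2 - 2*x) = x^2*(x - 2)*(x + 4)*(x)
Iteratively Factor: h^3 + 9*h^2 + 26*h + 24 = (h + 3)*(h^2 + 6*h + 8) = (h + 3)*(h + 4)*(h + 2)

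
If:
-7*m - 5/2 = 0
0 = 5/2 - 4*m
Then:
No Solution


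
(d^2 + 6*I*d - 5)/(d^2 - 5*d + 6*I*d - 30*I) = (d^2 + 6*I*d - 5)/(d^2 + d*(-5 + 6*I) - 30*I)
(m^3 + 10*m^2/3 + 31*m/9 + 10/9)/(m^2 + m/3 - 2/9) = (3*m^2 + 8*m + 5)/(3*m - 1)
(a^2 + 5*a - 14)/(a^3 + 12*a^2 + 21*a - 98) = 1/(a + 7)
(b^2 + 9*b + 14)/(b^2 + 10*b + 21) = (b + 2)/(b + 3)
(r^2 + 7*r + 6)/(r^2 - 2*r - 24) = (r^2 + 7*r + 6)/(r^2 - 2*r - 24)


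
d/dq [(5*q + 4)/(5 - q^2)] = (5*q^2 + 8*q + 25)/(q^4 - 10*q^2 + 25)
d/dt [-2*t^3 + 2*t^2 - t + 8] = -6*t^2 + 4*t - 1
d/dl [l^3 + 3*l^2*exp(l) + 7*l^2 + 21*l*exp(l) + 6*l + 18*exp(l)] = 3*l^2*exp(l) + 3*l^2 + 27*l*exp(l) + 14*l + 39*exp(l) + 6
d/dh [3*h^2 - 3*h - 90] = 6*h - 3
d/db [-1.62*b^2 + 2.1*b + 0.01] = 2.1 - 3.24*b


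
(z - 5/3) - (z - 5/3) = 0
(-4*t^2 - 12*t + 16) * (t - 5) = -4*t^3 + 8*t^2 + 76*t - 80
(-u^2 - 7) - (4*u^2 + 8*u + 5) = -5*u^2 - 8*u - 12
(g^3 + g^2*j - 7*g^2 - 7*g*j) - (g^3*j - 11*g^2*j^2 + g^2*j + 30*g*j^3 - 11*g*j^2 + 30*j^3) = -g^3*j + g^3 + 11*g^2*j^2 - 7*g^2 - 30*g*j^3 + 11*g*j^2 - 7*g*j - 30*j^3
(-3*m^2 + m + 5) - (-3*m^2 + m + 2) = 3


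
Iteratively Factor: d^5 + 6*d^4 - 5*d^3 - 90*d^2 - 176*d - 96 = (d - 4)*(d^4 + 10*d^3 + 35*d^2 + 50*d + 24) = (d - 4)*(d + 3)*(d^3 + 7*d^2 + 14*d + 8) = (d - 4)*(d + 2)*(d + 3)*(d^2 + 5*d + 4) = (d - 4)*(d + 1)*(d + 2)*(d + 3)*(d + 4)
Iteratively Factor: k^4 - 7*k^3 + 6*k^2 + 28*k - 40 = (k - 2)*(k^3 - 5*k^2 - 4*k + 20) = (k - 2)*(k + 2)*(k^2 - 7*k + 10) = (k - 2)^2*(k + 2)*(k - 5)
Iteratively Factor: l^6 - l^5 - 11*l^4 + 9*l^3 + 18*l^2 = (l - 2)*(l^5 + l^4 - 9*l^3 - 9*l^2) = l*(l - 2)*(l^4 + l^3 - 9*l^2 - 9*l) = l^2*(l - 2)*(l^3 + l^2 - 9*l - 9) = l^2*(l - 2)*(l + 1)*(l^2 - 9) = l^2*(l - 3)*(l - 2)*(l + 1)*(l + 3)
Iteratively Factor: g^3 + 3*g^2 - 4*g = (g - 1)*(g^2 + 4*g) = (g - 1)*(g + 4)*(g)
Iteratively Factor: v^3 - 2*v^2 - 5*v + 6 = (v - 1)*(v^2 - v - 6) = (v - 1)*(v + 2)*(v - 3)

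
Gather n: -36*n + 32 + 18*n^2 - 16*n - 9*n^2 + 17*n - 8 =9*n^2 - 35*n + 24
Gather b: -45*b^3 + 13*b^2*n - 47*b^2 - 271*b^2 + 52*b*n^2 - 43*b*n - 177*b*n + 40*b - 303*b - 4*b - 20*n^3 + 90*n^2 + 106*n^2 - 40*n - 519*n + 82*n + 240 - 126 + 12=-45*b^3 + b^2*(13*n - 318) + b*(52*n^2 - 220*n - 267) - 20*n^3 + 196*n^2 - 477*n + 126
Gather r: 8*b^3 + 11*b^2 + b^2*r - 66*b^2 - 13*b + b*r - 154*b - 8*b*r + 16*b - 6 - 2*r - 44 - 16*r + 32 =8*b^3 - 55*b^2 - 151*b + r*(b^2 - 7*b - 18) - 18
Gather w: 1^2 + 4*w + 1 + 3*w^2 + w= 3*w^2 + 5*w + 2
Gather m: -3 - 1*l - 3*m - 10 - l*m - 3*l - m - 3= -4*l + m*(-l - 4) - 16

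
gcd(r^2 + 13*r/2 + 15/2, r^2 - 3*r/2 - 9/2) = r + 3/2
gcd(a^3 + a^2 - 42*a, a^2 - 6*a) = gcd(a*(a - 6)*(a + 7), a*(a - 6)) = a^2 - 6*a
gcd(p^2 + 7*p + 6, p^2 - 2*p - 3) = p + 1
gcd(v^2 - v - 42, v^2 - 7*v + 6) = 1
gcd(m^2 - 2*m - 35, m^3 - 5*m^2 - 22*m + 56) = m - 7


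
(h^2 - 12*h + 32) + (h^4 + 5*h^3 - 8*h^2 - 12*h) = h^4 + 5*h^3 - 7*h^2 - 24*h + 32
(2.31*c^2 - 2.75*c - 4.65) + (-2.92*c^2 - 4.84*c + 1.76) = -0.61*c^2 - 7.59*c - 2.89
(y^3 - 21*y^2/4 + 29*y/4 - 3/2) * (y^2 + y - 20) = y^5 - 17*y^4/4 - 18*y^3 + 443*y^2/4 - 293*y/2 + 30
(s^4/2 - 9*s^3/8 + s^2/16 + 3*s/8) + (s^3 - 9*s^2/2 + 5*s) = s^4/2 - s^3/8 - 71*s^2/16 + 43*s/8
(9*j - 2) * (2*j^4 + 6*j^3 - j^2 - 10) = 18*j^5 + 50*j^4 - 21*j^3 + 2*j^2 - 90*j + 20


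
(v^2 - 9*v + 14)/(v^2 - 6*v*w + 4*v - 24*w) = (v^2 - 9*v + 14)/(v^2 - 6*v*w + 4*v - 24*w)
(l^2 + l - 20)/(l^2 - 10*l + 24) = (l + 5)/(l - 6)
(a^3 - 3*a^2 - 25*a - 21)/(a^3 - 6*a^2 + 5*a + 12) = (a^2 - 4*a - 21)/(a^2 - 7*a + 12)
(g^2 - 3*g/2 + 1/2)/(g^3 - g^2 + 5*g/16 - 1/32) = 16*(g - 1)/(16*g^2 - 8*g + 1)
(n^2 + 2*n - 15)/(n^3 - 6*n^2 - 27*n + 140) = (n - 3)/(n^2 - 11*n + 28)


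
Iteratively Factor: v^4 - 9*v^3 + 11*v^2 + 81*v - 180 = (v - 5)*(v^3 - 4*v^2 - 9*v + 36) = (v - 5)*(v - 3)*(v^2 - v - 12) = (v - 5)*(v - 4)*(v - 3)*(v + 3)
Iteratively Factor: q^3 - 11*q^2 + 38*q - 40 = (q - 5)*(q^2 - 6*q + 8) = (q - 5)*(q - 2)*(q - 4)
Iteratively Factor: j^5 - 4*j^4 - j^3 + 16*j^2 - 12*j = (j + 2)*(j^4 - 6*j^3 + 11*j^2 - 6*j) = j*(j + 2)*(j^3 - 6*j^2 + 11*j - 6) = j*(j - 2)*(j + 2)*(j^2 - 4*j + 3) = j*(j - 3)*(j - 2)*(j + 2)*(j - 1)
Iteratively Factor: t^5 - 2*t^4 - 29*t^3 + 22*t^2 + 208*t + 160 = (t - 5)*(t^4 + 3*t^3 - 14*t^2 - 48*t - 32) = (t - 5)*(t + 4)*(t^3 - t^2 - 10*t - 8) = (t - 5)*(t - 4)*(t + 4)*(t^2 + 3*t + 2) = (t - 5)*(t - 4)*(t + 2)*(t + 4)*(t + 1)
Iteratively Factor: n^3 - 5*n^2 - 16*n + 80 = (n - 5)*(n^2 - 16) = (n - 5)*(n + 4)*(n - 4)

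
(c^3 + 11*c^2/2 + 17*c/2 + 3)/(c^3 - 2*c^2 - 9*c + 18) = (c^2 + 5*c/2 + 1)/(c^2 - 5*c + 6)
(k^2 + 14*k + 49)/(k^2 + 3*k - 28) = (k + 7)/(k - 4)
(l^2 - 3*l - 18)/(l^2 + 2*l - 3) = (l - 6)/(l - 1)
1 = 1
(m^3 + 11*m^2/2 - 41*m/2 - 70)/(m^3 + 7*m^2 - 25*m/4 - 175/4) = 2*(m - 4)/(2*m - 5)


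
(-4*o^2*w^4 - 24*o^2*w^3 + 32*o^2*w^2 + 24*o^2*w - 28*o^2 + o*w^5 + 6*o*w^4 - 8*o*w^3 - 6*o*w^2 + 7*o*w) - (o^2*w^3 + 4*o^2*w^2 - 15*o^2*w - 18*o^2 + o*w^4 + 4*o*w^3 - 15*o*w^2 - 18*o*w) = -4*o^2*w^4 - 25*o^2*w^3 + 28*o^2*w^2 + 39*o^2*w - 10*o^2 + o*w^5 + 5*o*w^4 - 12*o*w^3 + 9*o*w^2 + 25*o*w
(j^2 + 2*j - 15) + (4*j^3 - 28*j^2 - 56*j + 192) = 4*j^3 - 27*j^2 - 54*j + 177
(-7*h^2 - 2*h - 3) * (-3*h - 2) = 21*h^3 + 20*h^2 + 13*h + 6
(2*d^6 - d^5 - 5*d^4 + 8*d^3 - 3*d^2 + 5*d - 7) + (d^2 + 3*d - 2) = 2*d^6 - d^5 - 5*d^4 + 8*d^3 - 2*d^2 + 8*d - 9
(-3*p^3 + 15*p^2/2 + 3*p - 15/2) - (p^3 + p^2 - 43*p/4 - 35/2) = -4*p^3 + 13*p^2/2 + 55*p/4 + 10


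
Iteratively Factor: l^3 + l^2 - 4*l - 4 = (l + 1)*(l^2 - 4) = (l - 2)*(l + 1)*(l + 2)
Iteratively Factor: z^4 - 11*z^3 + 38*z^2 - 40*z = (z - 5)*(z^3 - 6*z^2 + 8*z) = z*(z - 5)*(z^2 - 6*z + 8) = z*(z - 5)*(z - 4)*(z - 2)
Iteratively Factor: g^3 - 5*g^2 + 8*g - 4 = (g - 2)*(g^2 - 3*g + 2) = (g - 2)^2*(g - 1)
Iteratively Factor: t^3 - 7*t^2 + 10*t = (t - 5)*(t^2 - 2*t) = t*(t - 5)*(t - 2)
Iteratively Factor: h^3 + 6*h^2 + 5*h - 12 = (h + 4)*(h^2 + 2*h - 3) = (h + 3)*(h + 4)*(h - 1)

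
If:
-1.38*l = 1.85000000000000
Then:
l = -1.34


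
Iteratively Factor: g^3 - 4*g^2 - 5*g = (g - 5)*(g^2 + g) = g*(g - 5)*(g + 1)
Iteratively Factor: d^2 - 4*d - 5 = (d - 5)*(d + 1)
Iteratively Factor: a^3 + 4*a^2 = (a)*(a^2 + 4*a) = a^2*(a + 4)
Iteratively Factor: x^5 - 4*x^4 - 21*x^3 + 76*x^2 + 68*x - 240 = (x - 5)*(x^4 + x^3 - 16*x^2 - 4*x + 48) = (x - 5)*(x + 4)*(x^3 - 3*x^2 - 4*x + 12) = (x - 5)*(x - 3)*(x + 4)*(x^2 - 4) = (x - 5)*(x - 3)*(x - 2)*(x + 4)*(x + 2)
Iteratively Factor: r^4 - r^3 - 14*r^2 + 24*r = (r - 2)*(r^3 + r^2 - 12*r) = r*(r - 2)*(r^2 + r - 12) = r*(r - 2)*(r + 4)*(r - 3)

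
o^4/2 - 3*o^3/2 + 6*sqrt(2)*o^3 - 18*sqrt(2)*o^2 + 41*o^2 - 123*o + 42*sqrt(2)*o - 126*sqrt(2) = (o/2 + sqrt(2))*(o - 3)*(o + 3*sqrt(2))*(o + 7*sqrt(2))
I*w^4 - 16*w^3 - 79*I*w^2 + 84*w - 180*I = (w + 5*I)*(w + 6*I)^2*(I*w + 1)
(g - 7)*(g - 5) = g^2 - 12*g + 35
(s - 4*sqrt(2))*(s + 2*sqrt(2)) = s^2 - 2*sqrt(2)*s - 16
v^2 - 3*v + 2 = (v - 2)*(v - 1)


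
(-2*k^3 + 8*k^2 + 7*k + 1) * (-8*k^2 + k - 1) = 16*k^5 - 66*k^4 - 46*k^3 - 9*k^2 - 6*k - 1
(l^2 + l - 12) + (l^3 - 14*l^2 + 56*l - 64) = l^3 - 13*l^2 + 57*l - 76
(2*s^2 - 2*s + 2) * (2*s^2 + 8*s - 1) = 4*s^4 + 12*s^3 - 14*s^2 + 18*s - 2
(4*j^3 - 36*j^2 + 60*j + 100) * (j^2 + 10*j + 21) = 4*j^5 + 4*j^4 - 216*j^3 - 56*j^2 + 2260*j + 2100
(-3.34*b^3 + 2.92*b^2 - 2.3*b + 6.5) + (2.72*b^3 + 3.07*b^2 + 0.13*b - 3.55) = -0.62*b^3 + 5.99*b^2 - 2.17*b + 2.95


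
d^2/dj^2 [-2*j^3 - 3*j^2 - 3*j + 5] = -12*j - 6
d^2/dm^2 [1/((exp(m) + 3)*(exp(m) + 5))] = 4*(exp(3*m) + 6*exp(2*m) + exp(m) - 30)*exp(m)/(exp(6*m) + 24*exp(5*m) + 237*exp(4*m) + 1232*exp(3*m) + 3555*exp(2*m) + 5400*exp(m) + 3375)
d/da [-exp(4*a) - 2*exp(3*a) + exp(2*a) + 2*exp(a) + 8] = 2*(-2*exp(3*a) - 3*exp(2*a) + exp(a) + 1)*exp(a)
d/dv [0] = 0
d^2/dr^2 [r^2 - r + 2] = 2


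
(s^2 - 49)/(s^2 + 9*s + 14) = (s - 7)/(s + 2)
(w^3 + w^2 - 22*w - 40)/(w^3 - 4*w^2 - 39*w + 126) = (w^3 + w^2 - 22*w - 40)/(w^3 - 4*w^2 - 39*w + 126)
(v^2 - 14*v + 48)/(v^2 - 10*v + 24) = (v - 8)/(v - 4)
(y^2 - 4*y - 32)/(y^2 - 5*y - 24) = (y + 4)/(y + 3)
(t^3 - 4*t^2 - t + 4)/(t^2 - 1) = t - 4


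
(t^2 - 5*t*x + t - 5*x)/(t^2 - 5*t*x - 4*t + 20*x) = (t + 1)/(t - 4)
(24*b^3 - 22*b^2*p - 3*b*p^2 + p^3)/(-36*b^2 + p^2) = (-4*b^2 + 3*b*p + p^2)/(6*b + p)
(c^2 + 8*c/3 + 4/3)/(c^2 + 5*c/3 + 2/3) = (c + 2)/(c + 1)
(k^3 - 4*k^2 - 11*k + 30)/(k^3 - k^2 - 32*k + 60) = (k + 3)/(k + 6)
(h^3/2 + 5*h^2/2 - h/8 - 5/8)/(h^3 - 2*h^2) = (4*h^3 + 20*h^2 - h - 5)/(8*h^2*(h - 2))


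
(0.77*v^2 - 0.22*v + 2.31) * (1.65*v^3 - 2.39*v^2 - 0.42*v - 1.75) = 1.2705*v^5 - 2.2033*v^4 + 4.0139*v^3 - 6.776*v^2 - 0.5852*v - 4.0425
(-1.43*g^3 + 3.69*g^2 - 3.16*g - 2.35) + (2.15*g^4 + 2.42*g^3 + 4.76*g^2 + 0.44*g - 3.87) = 2.15*g^4 + 0.99*g^3 + 8.45*g^2 - 2.72*g - 6.22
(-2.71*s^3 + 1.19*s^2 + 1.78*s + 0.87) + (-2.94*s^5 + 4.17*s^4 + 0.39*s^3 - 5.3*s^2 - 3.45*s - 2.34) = -2.94*s^5 + 4.17*s^4 - 2.32*s^3 - 4.11*s^2 - 1.67*s - 1.47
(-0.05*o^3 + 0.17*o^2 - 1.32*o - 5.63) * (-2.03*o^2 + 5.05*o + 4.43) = 0.1015*o^5 - 0.5976*o^4 + 3.3166*o^3 + 5.516*o^2 - 34.2791*o - 24.9409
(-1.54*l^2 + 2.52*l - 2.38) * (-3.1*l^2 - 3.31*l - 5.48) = 4.774*l^4 - 2.7146*l^3 + 7.476*l^2 - 5.9318*l + 13.0424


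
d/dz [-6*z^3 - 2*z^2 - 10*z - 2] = -18*z^2 - 4*z - 10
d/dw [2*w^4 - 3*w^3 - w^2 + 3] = w*(8*w^2 - 9*w - 2)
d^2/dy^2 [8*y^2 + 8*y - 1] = 16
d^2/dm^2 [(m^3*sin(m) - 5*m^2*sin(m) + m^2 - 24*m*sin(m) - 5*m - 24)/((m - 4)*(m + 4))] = (-m^7*sin(m) + 5*m^6*sin(m) + 2*m^6*cos(m) + 56*m^5*sin(m) - 160*m^4*sin(m) - 80*m^4*cos(m) - 1040*m^3*sin(m) + 320*m^3*cos(m) - 10*m^3 + 800*m^2*sin(m) + 1536*m^2*cos(m) - 48*m^2 + 5376*m*sin(m) - 5120*m*cos(m) - 480*m - 2560*sin(m) - 12288*cos(m) - 256)/(m^6 - 48*m^4 + 768*m^2 - 4096)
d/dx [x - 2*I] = 1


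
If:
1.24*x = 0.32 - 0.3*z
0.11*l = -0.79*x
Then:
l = 1.7375366568915*z - 1.8533724340176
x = 0.258064516129032 - 0.241935483870968*z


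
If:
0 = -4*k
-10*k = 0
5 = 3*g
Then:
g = 5/3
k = 0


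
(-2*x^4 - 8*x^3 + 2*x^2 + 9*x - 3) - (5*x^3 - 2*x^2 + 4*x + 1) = -2*x^4 - 13*x^3 + 4*x^2 + 5*x - 4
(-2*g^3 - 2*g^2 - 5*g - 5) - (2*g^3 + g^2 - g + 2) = -4*g^3 - 3*g^2 - 4*g - 7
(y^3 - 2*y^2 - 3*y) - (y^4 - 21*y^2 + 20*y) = -y^4 + y^3 + 19*y^2 - 23*y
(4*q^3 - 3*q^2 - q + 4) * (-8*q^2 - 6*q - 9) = -32*q^5 - 10*q^3 + q^2 - 15*q - 36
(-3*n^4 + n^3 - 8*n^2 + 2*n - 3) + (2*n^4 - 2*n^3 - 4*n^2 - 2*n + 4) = -n^4 - n^3 - 12*n^2 + 1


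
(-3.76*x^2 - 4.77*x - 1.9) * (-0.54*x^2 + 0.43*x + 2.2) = 2.0304*x^4 + 0.959*x^3 - 9.2971*x^2 - 11.311*x - 4.18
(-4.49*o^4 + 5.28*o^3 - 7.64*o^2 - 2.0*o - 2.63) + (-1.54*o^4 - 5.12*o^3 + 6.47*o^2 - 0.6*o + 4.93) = -6.03*o^4 + 0.16*o^3 - 1.17*o^2 - 2.6*o + 2.3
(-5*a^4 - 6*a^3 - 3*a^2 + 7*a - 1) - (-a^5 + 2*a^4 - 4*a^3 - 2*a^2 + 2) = a^5 - 7*a^4 - 2*a^3 - a^2 + 7*a - 3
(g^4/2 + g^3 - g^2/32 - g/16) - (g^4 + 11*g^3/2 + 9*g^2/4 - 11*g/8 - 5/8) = -g^4/2 - 9*g^3/2 - 73*g^2/32 + 21*g/16 + 5/8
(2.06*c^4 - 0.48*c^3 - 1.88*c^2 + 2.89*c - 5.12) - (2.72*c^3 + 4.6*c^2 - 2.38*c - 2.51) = 2.06*c^4 - 3.2*c^3 - 6.48*c^2 + 5.27*c - 2.61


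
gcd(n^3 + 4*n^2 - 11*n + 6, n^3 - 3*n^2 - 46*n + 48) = n^2 + 5*n - 6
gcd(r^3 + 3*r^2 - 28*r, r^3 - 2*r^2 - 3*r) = r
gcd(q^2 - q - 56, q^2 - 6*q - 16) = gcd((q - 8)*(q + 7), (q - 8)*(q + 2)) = q - 8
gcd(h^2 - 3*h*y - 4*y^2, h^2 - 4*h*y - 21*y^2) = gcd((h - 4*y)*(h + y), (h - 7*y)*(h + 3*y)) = 1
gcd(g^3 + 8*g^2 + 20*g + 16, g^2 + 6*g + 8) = g^2 + 6*g + 8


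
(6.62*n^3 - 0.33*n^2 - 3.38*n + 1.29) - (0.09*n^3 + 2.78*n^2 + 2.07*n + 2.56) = 6.53*n^3 - 3.11*n^2 - 5.45*n - 1.27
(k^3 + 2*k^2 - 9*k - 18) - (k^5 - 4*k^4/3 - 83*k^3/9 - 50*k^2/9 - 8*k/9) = -k^5 + 4*k^4/3 + 92*k^3/9 + 68*k^2/9 - 73*k/9 - 18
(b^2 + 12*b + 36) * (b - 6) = b^3 + 6*b^2 - 36*b - 216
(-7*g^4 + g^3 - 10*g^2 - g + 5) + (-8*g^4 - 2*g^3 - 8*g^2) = -15*g^4 - g^3 - 18*g^2 - g + 5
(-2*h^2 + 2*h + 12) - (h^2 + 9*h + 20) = -3*h^2 - 7*h - 8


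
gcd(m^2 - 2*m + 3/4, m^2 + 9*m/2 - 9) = m - 3/2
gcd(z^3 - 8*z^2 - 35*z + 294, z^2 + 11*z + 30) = z + 6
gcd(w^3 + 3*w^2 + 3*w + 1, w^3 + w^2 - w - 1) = w^2 + 2*w + 1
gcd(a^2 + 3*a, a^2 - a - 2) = 1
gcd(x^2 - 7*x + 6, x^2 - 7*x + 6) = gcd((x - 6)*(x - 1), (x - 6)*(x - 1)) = x^2 - 7*x + 6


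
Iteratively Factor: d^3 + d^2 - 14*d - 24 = (d - 4)*(d^2 + 5*d + 6) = (d - 4)*(d + 2)*(d + 3)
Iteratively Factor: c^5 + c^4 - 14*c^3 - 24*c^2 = (c)*(c^4 + c^3 - 14*c^2 - 24*c) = c*(c + 3)*(c^3 - 2*c^2 - 8*c) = c*(c - 4)*(c + 3)*(c^2 + 2*c) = c^2*(c - 4)*(c + 3)*(c + 2)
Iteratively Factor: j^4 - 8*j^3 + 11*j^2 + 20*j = (j - 5)*(j^3 - 3*j^2 - 4*j) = (j - 5)*(j + 1)*(j^2 - 4*j) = (j - 5)*(j - 4)*(j + 1)*(j)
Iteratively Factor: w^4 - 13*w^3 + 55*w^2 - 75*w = (w - 5)*(w^3 - 8*w^2 + 15*w) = (w - 5)*(w - 3)*(w^2 - 5*w) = w*(w - 5)*(w - 3)*(w - 5)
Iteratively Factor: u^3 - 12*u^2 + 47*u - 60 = (u - 3)*(u^2 - 9*u + 20) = (u - 5)*(u - 3)*(u - 4)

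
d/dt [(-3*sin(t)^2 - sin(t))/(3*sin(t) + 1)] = -cos(t)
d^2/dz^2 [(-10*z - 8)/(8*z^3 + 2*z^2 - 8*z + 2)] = 2*(-4*(5*z + 4)*(6*z^2 + z - 2)^2 + (60*z^2 + 10*z + (5*z + 4)*(12*z + 1) - 20)*(4*z^3 + z^2 - 4*z + 1))/(4*z^3 + z^2 - 4*z + 1)^3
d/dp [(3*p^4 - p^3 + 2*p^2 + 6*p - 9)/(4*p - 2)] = (18*p^4 - 16*p^3 + 7*p^2 - 4*p + 12)/(2*(4*p^2 - 4*p + 1))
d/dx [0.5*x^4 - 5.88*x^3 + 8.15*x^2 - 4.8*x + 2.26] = 2.0*x^3 - 17.64*x^2 + 16.3*x - 4.8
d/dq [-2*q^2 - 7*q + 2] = -4*q - 7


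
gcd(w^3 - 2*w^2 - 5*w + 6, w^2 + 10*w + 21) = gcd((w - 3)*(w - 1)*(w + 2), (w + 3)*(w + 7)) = 1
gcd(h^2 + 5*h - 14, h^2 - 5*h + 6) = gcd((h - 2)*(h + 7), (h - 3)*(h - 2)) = h - 2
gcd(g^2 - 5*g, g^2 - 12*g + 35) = g - 5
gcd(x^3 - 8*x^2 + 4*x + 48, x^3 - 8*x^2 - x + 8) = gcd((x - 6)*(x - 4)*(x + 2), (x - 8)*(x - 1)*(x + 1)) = 1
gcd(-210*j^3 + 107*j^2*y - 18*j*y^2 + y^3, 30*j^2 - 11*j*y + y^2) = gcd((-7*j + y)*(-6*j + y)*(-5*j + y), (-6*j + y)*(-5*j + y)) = 30*j^2 - 11*j*y + y^2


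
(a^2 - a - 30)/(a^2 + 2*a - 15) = (a - 6)/(a - 3)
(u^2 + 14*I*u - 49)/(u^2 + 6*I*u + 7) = (u + 7*I)/(u - I)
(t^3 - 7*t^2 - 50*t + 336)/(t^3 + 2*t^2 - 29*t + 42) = (t^2 - 14*t + 48)/(t^2 - 5*t + 6)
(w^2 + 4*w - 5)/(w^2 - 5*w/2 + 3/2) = 2*(w + 5)/(2*w - 3)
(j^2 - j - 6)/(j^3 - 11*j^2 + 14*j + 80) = (j - 3)/(j^2 - 13*j + 40)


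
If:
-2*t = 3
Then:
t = -3/2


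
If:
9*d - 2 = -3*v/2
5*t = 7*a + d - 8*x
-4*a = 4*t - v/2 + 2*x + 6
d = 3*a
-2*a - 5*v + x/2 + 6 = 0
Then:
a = 8/11931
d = 8/3977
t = -7728/3977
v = 15764/11931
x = 14500/11931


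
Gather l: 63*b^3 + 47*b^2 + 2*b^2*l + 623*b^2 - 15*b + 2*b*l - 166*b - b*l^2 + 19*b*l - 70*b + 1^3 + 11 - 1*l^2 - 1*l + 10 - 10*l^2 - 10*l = 63*b^3 + 670*b^2 - 251*b + l^2*(-b - 11) + l*(2*b^2 + 21*b - 11) + 22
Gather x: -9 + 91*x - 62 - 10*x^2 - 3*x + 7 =-10*x^2 + 88*x - 64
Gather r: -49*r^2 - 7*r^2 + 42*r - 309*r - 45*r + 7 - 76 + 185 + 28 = -56*r^2 - 312*r + 144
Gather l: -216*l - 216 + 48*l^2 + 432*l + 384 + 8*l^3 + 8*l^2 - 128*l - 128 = 8*l^3 + 56*l^2 + 88*l + 40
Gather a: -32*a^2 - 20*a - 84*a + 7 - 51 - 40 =-32*a^2 - 104*a - 84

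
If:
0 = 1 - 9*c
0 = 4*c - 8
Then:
No Solution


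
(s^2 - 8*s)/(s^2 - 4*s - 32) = s/(s + 4)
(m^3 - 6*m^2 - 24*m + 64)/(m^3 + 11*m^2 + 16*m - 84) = (m^2 - 4*m - 32)/(m^2 + 13*m + 42)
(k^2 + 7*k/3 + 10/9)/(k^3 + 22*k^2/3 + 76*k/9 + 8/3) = (3*k + 5)/(3*k^2 + 20*k + 12)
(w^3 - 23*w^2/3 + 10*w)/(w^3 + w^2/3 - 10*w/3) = (w - 6)/(w + 2)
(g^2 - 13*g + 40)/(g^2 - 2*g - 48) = (g - 5)/(g + 6)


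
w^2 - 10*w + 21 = (w - 7)*(w - 3)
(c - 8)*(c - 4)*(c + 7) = c^3 - 5*c^2 - 52*c + 224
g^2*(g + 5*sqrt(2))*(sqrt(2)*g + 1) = sqrt(2)*g^4 + 11*g^3 + 5*sqrt(2)*g^2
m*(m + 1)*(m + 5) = m^3 + 6*m^2 + 5*m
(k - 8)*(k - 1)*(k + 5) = k^3 - 4*k^2 - 37*k + 40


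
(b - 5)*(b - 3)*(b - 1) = b^3 - 9*b^2 + 23*b - 15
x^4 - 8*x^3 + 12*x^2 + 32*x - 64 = (x - 4)^2*(x - 2)*(x + 2)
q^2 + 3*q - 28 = (q - 4)*(q + 7)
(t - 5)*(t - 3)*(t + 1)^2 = t^4 - 6*t^3 + 22*t + 15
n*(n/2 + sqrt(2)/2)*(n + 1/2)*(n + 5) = n^4/2 + sqrt(2)*n^3/2 + 11*n^3/4 + 5*n^2/4 + 11*sqrt(2)*n^2/4 + 5*sqrt(2)*n/4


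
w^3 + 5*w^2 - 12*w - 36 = (w - 3)*(w + 2)*(w + 6)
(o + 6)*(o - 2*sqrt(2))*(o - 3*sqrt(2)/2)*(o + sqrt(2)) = o^4 - 5*sqrt(2)*o^3/2 + 6*o^3 - 15*sqrt(2)*o^2 - o^2 - 6*o + 6*sqrt(2)*o + 36*sqrt(2)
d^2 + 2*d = d*(d + 2)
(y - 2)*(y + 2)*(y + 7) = y^3 + 7*y^2 - 4*y - 28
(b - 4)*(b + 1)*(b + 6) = b^3 + 3*b^2 - 22*b - 24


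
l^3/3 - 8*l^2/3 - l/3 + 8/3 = (l/3 + 1/3)*(l - 8)*(l - 1)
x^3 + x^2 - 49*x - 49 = (x - 7)*(x + 1)*(x + 7)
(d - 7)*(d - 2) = d^2 - 9*d + 14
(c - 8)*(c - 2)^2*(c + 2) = c^4 - 10*c^3 + 12*c^2 + 40*c - 64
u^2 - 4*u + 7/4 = (u - 7/2)*(u - 1/2)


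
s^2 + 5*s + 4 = (s + 1)*(s + 4)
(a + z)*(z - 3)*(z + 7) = a*z^2 + 4*a*z - 21*a + z^3 + 4*z^2 - 21*z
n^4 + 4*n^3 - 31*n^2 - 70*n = n*(n - 5)*(n + 2)*(n + 7)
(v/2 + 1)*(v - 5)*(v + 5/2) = v^3/2 - v^2/4 - 35*v/4 - 25/2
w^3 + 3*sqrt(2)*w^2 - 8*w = w*(w - sqrt(2))*(w + 4*sqrt(2))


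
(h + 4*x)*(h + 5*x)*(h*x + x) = h^3*x + 9*h^2*x^2 + h^2*x + 20*h*x^3 + 9*h*x^2 + 20*x^3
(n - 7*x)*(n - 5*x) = n^2 - 12*n*x + 35*x^2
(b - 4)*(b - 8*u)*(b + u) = b^3 - 7*b^2*u - 4*b^2 - 8*b*u^2 + 28*b*u + 32*u^2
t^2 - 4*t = t*(t - 4)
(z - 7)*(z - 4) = z^2 - 11*z + 28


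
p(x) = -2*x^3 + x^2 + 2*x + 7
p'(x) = -6*x^2 + 2*x + 2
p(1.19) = 7.43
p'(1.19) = -4.12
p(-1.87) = 19.84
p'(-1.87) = -22.72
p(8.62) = -1182.46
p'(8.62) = -426.59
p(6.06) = -389.25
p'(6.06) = -206.22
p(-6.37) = 551.79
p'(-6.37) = -254.20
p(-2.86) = 56.25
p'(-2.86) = -52.80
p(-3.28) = 81.77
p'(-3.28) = -69.11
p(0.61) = 8.14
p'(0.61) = 0.99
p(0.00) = 7.00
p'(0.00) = 2.00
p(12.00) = -3281.00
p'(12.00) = -838.00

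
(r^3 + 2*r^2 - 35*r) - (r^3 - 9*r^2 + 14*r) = 11*r^2 - 49*r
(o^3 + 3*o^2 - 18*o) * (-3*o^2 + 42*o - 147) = -3*o^5 + 33*o^4 + 33*o^3 - 1197*o^2 + 2646*o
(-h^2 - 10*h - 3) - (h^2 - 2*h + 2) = -2*h^2 - 8*h - 5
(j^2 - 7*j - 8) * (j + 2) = j^3 - 5*j^2 - 22*j - 16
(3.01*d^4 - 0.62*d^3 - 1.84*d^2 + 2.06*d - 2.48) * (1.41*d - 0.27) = 4.2441*d^5 - 1.6869*d^4 - 2.427*d^3 + 3.4014*d^2 - 4.053*d + 0.6696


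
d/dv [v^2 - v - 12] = 2*v - 1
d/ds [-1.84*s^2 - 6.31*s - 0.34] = -3.68*s - 6.31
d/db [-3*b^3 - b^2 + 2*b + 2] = -9*b^2 - 2*b + 2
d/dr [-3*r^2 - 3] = -6*r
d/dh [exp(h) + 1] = exp(h)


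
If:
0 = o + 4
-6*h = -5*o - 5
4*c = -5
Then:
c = -5/4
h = -5/2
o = -4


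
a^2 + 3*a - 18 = (a - 3)*(a + 6)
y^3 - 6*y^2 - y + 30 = (y - 5)*(y - 3)*(y + 2)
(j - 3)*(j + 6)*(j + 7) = j^3 + 10*j^2 + 3*j - 126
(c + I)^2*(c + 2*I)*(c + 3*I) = c^4 + 7*I*c^3 - 17*c^2 - 17*I*c + 6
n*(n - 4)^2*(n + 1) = n^4 - 7*n^3 + 8*n^2 + 16*n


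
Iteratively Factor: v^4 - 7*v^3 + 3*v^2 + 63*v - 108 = (v - 3)*(v^3 - 4*v^2 - 9*v + 36) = (v - 3)^2*(v^2 - v - 12) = (v - 3)^2*(v + 3)*(v - 4)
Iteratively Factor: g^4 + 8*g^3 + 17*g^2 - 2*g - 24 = (g + 4)*(g^3 + 4*g^2 + g - 6) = (g - 1)*(g + 4)*(g^2 + 5*g + 6) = (g - 1)*(g + 3)*(g + 4)*(g + 2)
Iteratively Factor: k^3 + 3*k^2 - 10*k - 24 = (k + 2)*(k^2 + k - 12) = (k - 3)*(k + 2)*(k + 4)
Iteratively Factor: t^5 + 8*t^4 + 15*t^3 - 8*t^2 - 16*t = (t + 4)*(t^4 + 4*t^3 - t^2 - 4*t) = t*(t + 4)*(t^3 + 4*t^2 - t - 4) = t*(t + 1)*(t + 4)*(t^2 + 3*t - 4) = t*(t - 1)*(t + 1)*(t + 4)*(t + 4)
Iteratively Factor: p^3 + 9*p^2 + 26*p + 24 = (p + 3)*(p^2 + 6*p + 8) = (p + 2)*(p + 3)*(p + 4)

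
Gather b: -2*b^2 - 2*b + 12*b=-2*b^2 + 10*b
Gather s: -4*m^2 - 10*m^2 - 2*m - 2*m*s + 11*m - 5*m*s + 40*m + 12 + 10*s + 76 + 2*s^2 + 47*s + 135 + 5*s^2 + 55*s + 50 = -14*m^2 + 49*m + 7*s^2 + s*(112 - 7*m) + 273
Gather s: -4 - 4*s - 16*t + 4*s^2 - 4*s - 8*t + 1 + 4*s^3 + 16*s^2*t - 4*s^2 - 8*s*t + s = 4*s^3 + 16*s^2*t + s*(-8*t - 7) - 24*t - 3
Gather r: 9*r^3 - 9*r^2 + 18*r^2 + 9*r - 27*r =9*r^3 + 9*r^2 - 18*r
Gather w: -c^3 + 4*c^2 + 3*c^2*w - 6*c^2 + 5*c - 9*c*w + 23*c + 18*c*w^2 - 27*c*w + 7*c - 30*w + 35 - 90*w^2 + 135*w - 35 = -c^3 - 2*c^2 + 35*c + w^2*(18*c - 90) + w*(3*c^2 - 36*c + 105)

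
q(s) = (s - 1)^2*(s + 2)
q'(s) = (s - 1)^2 + (s + 2)*(2*s - 2)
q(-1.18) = 3.90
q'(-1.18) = 1.18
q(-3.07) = -17.72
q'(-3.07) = 25.27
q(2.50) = 10.12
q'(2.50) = 15.75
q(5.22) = 128.58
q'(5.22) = 78.75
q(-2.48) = -5.81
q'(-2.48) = 15.45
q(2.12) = 5.17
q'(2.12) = 10.48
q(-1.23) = 3.83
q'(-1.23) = 1.54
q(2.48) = 9.81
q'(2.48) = 15.45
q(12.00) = 1694.00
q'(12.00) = 429.00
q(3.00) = 20.00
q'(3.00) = 24.00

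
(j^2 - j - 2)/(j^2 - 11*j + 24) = (j^2 - j - 2)/(j^2 - 11*j + 24)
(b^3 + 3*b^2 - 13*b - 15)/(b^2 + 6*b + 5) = b - 3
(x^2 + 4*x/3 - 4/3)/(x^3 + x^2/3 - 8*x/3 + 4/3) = 1/(x - 1)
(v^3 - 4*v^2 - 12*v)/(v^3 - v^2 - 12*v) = (-v^2 + 4*v + 12)/(-v^2 + v + 12)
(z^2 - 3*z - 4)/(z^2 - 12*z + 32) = (z + 1)/(z - 8)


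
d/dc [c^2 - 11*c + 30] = 2*c - 11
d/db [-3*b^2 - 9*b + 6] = -6*b - 9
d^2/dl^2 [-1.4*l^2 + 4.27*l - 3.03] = -2.80000000000000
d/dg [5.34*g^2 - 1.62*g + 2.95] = 10.68*g - 1.62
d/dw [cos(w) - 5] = -sin(w)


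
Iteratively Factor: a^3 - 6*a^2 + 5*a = (a - 1)*(a^2 - 5*a) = a*(a - 1)*(a - 5)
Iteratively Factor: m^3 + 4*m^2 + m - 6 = (m - 1)*(m^2 + 5*m + 6) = (m - 1)*(m + 2)*(m + 3)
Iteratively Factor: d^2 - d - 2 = (d + 1)*(d - 2)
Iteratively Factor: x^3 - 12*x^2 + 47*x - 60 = (x - 3)*(x^2 - 9*x + 20) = (x - 4)*(x - 3)*(x - 5)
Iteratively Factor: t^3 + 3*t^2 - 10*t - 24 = (t + 4)*(t^2 - t - 6) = (t - 3)*(t + 4)*(t + 2)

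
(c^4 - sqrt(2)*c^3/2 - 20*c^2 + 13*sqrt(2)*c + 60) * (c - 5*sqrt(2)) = c^5 - 11*sqrt(2)*c^4/2 - 15*c^3 + 113*sqrt(2)*c^2 - 70*c - 300*sqrt(2)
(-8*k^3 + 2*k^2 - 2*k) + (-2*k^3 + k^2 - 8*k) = -10*k^3 + 3*k^2 - 10*k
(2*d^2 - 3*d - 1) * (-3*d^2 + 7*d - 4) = -6*d^4 + 23*d^3 - 26*d^2 + 5*d + 4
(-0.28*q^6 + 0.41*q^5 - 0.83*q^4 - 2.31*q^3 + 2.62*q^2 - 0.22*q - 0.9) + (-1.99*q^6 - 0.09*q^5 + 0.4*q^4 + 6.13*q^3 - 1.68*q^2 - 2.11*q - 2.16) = -2.27*q^6 + 0.32*q^5 - 0.43*q^4 + 3.82*q^3 + 0.94*q^2 - 2.33*q - 3.06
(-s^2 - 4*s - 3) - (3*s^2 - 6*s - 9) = -4*s^2 + 2*s + 6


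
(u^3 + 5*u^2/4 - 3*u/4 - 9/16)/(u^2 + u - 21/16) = (4*u^2 + 8*u + 3)/(4*u + 7)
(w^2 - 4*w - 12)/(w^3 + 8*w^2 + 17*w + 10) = (w - 6)/(w^2 + 6*w + 5)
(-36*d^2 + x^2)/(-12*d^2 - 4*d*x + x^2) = (6*d + x)/(2*d + x)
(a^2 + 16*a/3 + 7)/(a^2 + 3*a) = (a + 7/3)/a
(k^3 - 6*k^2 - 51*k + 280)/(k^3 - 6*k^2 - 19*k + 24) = (k^2 + 2*k - 35)/(k^2 + 2*k - 3)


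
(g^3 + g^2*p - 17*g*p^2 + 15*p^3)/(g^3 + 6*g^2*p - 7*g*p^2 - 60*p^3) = (g - p)/(g + 4*p)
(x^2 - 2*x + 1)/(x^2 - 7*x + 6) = (x - 1)/(x - 6)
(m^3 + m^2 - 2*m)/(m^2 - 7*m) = (m^2 + m - 2)/(m - 7)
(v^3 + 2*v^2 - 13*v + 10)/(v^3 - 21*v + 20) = (v - 2)/(v - 4)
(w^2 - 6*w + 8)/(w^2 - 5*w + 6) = (w - 4)/(w - 3)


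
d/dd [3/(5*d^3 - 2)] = -45*d^2/(5*d^3 - 2)^2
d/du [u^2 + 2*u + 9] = 2*u + 2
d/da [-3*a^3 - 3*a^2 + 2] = 3*a*(-3*a - 2)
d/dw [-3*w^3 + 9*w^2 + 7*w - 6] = -9*w^2 + 18*w + 7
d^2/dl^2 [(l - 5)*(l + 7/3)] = 2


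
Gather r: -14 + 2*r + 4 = 2*r - 10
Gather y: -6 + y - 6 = y - 12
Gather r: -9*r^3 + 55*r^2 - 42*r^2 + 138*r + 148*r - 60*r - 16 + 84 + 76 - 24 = -9*r^3 + 13*r^2 + 226*r + 120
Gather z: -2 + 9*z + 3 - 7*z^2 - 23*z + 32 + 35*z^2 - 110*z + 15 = 28*z^2 - 124*z + 48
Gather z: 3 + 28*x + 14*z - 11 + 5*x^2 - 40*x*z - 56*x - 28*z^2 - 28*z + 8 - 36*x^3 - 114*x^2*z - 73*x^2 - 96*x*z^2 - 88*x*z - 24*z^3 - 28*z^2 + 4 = -36*x^3 - 68*x^2 - 28*x - 24*z^3 + z^2*(-96*x - 56) + z*(-114*x^2 - 128*x - 14) + 4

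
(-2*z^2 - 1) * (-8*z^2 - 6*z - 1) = 16*z^4 + 12*z^3 + 10*z^2 + 6*z + 1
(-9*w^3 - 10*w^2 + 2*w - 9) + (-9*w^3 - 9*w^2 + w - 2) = -18*w^3 - 19*w^2 + 3*w - 11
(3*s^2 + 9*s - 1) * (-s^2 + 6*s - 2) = -3*s^4 + 9*s^3 + 49*s^2 - 24*s + 2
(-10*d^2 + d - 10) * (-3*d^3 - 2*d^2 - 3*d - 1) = 30*d^5 + 17*d^4 + 58*d^3 + 27*d^2 + 29*d + 10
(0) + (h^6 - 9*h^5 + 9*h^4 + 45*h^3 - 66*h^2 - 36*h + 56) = h^6 - 9*h^5 + 9*h^4 + 45*h^3 - 66*h^2 - 36*h + 56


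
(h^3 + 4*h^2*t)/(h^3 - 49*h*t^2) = h*(h + 4*t)/(h^2 - 49*t^2)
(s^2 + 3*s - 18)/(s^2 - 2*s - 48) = (s - 3)/(s - 8)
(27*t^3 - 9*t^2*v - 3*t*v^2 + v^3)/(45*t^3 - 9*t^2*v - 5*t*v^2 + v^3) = (3*t - v)/(5*t - v)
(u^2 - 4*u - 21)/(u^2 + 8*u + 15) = (u - 7)/(u + 5)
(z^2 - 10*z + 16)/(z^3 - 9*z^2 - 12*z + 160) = (z - 2)/(z^2 - z - 20)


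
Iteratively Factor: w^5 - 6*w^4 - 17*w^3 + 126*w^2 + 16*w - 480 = (w + 4)*(w^4 - 10*w^3 + 23*w^2 + 34*w - 120) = (w + 2)*(w + 4)*(w^3 - 12*w^2 + 47*w - 60) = (w - 4)*(w + 2)*(w + 4)*(w^2 - 8*w + 15) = (w - 5)*(w - 4)*(w + 2)*(w + 4)*(w - 3)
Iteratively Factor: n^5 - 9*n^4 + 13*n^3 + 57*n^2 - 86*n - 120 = (n + 2)*(n^4 - 11*n^3 + 35*n^2 - 13*n - 60) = (n + 1)*(n + 2)*(n^3 - 12*n^2 + 47*n - 60) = (n - 5)*(n + 1)*(n + 2)*(n^2 - 7*n + 12) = (n - 5)*(n - 4)*(n + 1)*(n + 2)*(n - 3)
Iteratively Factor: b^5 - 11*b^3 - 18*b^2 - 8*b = (b + 2)*(b^4 - 2*b^3 - 7*b^2 - 4*b) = (b - 4)*(b + 2)*(b^3 + 2*b^2 + b) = b*(b - 4)*(b + 2)*(b^2 + 2*b + 1) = b*(b - 4)*(b + 1)*(b + 2)*(b + 1)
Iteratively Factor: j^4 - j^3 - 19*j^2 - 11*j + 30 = (j + 2)*(j^3 - 3*j^2 - 13*j + 15) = (j + 2)*(j + 3)*(j^2 - 6*j + 5) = (j - 5)*(j + 2)*(j + 3)*(j - 1)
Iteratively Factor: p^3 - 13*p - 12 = (p + 1)*(p^2 - p - 12) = (p + 1)*(p + 3)*(p - 4)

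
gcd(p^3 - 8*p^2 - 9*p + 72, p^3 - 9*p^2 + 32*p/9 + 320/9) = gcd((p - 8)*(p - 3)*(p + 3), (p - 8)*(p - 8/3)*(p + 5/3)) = p - 8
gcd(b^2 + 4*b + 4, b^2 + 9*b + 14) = b + 2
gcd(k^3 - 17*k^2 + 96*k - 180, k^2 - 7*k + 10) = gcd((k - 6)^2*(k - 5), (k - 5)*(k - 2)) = k - 5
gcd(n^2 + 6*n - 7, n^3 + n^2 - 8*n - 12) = 1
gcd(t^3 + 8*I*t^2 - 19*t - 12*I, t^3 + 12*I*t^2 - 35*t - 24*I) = t^2 + 4*I*t - 3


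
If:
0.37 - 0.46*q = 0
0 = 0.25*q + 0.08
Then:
No Solution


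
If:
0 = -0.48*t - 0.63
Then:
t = -1.31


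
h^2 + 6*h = h*(h + 6)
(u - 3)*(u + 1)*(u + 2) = u^3 - 7*u - 6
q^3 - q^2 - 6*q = q*(q - 3)*(q + 2)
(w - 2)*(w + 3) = w^2 + w - 6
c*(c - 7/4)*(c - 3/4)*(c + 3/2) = c^4 - c^3 - 39*c^2/16 + 63*c/32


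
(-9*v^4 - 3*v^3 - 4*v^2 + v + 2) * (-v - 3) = 9*v^5 + 30*v^4 + 13*v^3 + 11*v^2 - 5*v - 6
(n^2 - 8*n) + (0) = n^2 - 8*n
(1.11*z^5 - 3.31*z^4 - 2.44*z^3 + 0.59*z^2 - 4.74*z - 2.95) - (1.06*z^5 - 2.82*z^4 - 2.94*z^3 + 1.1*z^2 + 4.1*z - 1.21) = 0.05*z^5 - 0.49*z^4 + 0.5*z^3 - 0.51*z^2 - 8.84*z - 1.74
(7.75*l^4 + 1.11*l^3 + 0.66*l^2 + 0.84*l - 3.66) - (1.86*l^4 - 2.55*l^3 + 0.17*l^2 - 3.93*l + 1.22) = 5.89*l^4 + 3.66*l^3 + 0.49*l^2 + 4.77*l - 4.88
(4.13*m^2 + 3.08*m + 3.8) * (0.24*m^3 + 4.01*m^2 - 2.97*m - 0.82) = 0.9912*m^5 + 17.3005*m^4 + 0.996699999999999*m^3 + 2.7038*m^2 - 13.8116*m - 3.116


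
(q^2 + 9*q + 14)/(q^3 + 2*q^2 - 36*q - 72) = (q + 7)/(q^2 - 36)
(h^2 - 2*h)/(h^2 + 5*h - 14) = h/(h + 7)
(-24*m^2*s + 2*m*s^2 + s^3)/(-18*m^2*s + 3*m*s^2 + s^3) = (-4*m + s)/(-3*m + s)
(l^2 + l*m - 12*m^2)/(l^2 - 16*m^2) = (l - 3*m)/(l - 4*m)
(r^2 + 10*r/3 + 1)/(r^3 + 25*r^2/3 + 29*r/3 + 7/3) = (r + 3)/(r^2 + 8*r + 7)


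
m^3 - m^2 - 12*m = m*(m - 4)*(m + 3)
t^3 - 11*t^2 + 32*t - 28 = (t - 7)*(t - 2)^2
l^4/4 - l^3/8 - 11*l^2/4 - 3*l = l*(l/4 + 1/2)*(l - 4)*(l + 3/2)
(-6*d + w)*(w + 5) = -6*d*w - 30*d + w^2 + 5*w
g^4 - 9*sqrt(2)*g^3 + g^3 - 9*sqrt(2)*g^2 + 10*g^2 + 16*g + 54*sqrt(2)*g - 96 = (g - 2)*(g + 3)*(g - 8*sqrt(2))*(g - sqrt(2))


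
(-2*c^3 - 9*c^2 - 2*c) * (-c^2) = 2*c^5 + 9*c^4 + 2*c^3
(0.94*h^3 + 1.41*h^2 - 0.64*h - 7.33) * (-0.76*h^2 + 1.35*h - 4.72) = -0.7144*h^5 + 0.1974*h^4 - 2.0469*h^3 - 1.9484*h^2 - 6.8747*h + 34.5976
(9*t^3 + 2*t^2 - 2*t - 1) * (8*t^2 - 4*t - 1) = 72*t^5 - 20*t^4 - 33*t^3 - 2*t^2 + 6*t + 1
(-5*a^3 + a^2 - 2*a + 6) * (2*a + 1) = -10*a^4 - 3*a^3 - 3*a^2 + 10*a + 6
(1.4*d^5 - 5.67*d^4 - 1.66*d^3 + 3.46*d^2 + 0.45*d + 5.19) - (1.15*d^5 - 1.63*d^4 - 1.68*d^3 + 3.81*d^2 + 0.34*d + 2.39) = 0.25*d^5 - 4.04*d^4 + 0.02*d^3 - 0.35*d^2 + 0.11*d + 2.8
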